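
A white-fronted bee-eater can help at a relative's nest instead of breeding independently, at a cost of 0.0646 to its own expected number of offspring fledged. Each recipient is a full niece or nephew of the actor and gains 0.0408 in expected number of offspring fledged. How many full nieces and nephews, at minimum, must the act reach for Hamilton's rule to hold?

7

r to a full niece or nephew = 1/4 (full aunt/uncle↔niece/nephew: two paths of length 3 through the shared grandparent pair: r = 2·(1/2)^3 = 1/4).
Hamilton's rule: n·r·B > C  ⇒  n > C/(r·B) = 0.0646/(0.25·0.0408) = 6.333.
The smallest integer exceeding 6.333 is 7.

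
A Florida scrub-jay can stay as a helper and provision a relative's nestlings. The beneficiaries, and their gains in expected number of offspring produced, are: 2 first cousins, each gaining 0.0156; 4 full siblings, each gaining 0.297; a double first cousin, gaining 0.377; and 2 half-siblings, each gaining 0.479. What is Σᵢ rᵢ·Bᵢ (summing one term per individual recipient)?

0.93165

r to a first cousin = 1/8 (first cousins share one grandparent pair — two paths of length 4: r = 2·(1/2)^4 = 1/8).
r to a full sibling = 1/2 (full sibs share both parents — two paths of length 2: r = 2·(1/2)^2 = 1/2).
r to a double first cousin = 0.25 (double first cousins share both grandparent pairs — four paths of length 4: r = 4·(1/2)^4 = 1/4).
r to a half-sibling = 0.25 (half-sibs share one parent — one path of length 2: r = (1/2)^2 = 1/4).
Summing one r·B term per recipient: 2·0.125·0.0156 + 4·0.5·0.297 + 1·0.25·0.377 + 2·0.25·0.479 = 0.93165.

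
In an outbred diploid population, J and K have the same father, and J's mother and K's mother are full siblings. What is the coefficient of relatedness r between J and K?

0.375

Wright's path rule: contributions from independent ancestry routes add.
J and K are related in two ways: half-sibs through their shared father (r = 1/4) and first cousins through their mothers (r = 1/8).
r = 1/4 + 1/8 = 0.375.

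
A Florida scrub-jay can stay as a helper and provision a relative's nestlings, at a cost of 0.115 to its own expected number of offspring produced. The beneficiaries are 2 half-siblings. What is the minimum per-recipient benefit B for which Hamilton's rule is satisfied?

0.23

r to a half-sibling = 1/4 (half-sibs share one parent — one path of length 2: r = (1/2)^2 = 1/4).
Hamilton's rule with n recipients of equal r: n·r·B > C, so B > C/(n·r) = 0.115/(2·0.25) = 0.23.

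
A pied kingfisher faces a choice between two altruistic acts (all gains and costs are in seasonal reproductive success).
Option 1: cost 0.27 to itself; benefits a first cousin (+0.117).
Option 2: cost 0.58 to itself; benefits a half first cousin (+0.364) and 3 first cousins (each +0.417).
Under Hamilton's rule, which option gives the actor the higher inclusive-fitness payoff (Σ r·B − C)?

Option 1: r to a first cousin = 0.125.
Option 1: Σ r·B − C = (1·0.125·0.117) − 0.27 = -0.255375.
Option 2: r to a half first cousin = 0.0625.
Option 2: r to a first cousin = 0.125.
Option 2: Σ r·B − C = (1·0.0625·0.364 + 3·0.125·0.417) − 0.58 = -0.400875.
Option 1 has the higher net inclusive-fitness payoff.

Option 1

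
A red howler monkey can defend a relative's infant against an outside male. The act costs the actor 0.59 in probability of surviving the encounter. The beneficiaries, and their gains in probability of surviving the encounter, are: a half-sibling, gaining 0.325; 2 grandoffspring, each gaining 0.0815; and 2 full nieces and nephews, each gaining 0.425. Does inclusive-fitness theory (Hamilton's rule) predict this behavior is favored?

No

Hamilton's rule: the trait is favored when the sum of r·B over every recipient exceeds the actor's cost C.
r to a half-sibling = 0.25 (half-sibs share one parent — one path of length 2: r = (1/2)^2 = 1/4).
r to a grandoffspring = 0.25 (two parent–offspring links: r = (1/2)^2 = 1/4).
r to a full niece or nephew = 0.25 (full aunt/uncle↔niece/nephew: two paths of length 3 through the shared grandparent pair: r = 2·(1/2)^3 = 1/4).
Summing one r·B term per recipient: 1·0.25·0.325 + 2·0.25·0.0815 + 2·0.25·0.425 = 0.3345.
0.3345 < 0.59: the indirect benefit is less than the cost.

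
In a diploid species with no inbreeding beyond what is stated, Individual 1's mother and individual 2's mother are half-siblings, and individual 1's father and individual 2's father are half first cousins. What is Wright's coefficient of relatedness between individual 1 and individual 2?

Wright's path rule: contributions from independent ancestry routes add.
Individual 1 and individual 2 are related in two ways: half first cousins through their mothers (r = 1/16) and half second cousins through their fathers (r = 1/64).
r = 1/16 + 1/64 = 5/64 = 0.078125.

0.078125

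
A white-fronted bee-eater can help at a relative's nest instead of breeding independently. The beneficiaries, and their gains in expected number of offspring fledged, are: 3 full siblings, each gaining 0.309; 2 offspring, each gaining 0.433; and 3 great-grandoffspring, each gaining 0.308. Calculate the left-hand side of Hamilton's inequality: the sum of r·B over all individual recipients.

r to a full sibling = 1/2 (full sibs share both parents — two paths of length 2: r = 2·(1/2)^2 = 1/2).
r to an offspring = 1/2 (one parent–offspring link: r = (1/2)^1 = 1/2).
r to a great-grandoffspring = 1/8 (three parent–offspring links: r = (1/2)^3 = 1/8).
Summing one r·B term per recipient: 3·0.5·0.309 + 2·0.5·0.433 + 3·0.125·0.308 = 1.012.

1.012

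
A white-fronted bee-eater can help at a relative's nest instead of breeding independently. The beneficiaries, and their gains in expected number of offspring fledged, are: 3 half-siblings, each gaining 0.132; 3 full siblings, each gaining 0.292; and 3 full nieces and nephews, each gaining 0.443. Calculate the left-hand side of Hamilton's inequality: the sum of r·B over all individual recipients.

r to a half-sibling = 0.25 (half-sibs share one parent — one path of length 2: r = (1/2)^2 = 1/4).
r to a full sibling = 1/2 (full sibs share both parents — two paths of length 2: r = 2·(1/2)^2 = 1/2).
r to a full niece or nephew = 0.25 (full aunt/uncle↔niece/nephew: two paths of length 3 through the shared grandparent pair: r = 2·(1/2)^3 = 1/4).
Summing one r·B term per recipient: 3·0.25·0.132 + 3·0.5·0.292 + 3·0.25·0.443 = 0.86925.

0.86925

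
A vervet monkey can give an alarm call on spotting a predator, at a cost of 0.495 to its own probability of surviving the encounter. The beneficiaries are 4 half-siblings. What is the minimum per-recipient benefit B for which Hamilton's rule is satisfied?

r to a half-sibling = 1/4 (half-sibs share one parent — one path of length 2: r = (1/2)^2 = 1/4).
Hamilton's rule with n recipients of equal r: n·r·B > C, so B > C/(n·r) = 0.495/(4·0.25) = 0.495.

0.495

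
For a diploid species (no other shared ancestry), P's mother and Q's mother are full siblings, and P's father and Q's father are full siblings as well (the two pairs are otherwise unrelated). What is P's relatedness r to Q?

Relatedness sums over independent paths through distinct common ancestors.
P and Q are related in two ways: first cousins through their mothers (r = 1/8) and first cousins through their fathers (r = 1/8) — i.e. double first cousins.
r = 1/8 + 1/8 = 0.25.

0.25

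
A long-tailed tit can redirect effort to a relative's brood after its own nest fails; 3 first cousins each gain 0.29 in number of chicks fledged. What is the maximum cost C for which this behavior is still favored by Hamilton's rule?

r to a first cousin = 0.125 (first cousins share one grandparent pair — two paths of length 4: r = 2·(1/2)^4 = 1/8).
Hamilton's rule: n·r·B > C, so the trait is favored while C < n·r·B = 3·0.125·0.29 = 0.10875.

0.10875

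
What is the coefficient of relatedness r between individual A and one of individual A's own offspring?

0.5

Each parent–offspring link contributes a factor of 1/2, and independent paths through distinct common ancestors add.
One parent–offspring link: r = (1/2)^1 = 1/2.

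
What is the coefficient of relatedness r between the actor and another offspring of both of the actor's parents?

0.5

Each parent–offspring link contributes a factor of 1/2, and independent paths through distinct common ancestors add.
Full sibs share both parents — two paths of length 2: r = 2·(1/2)^2 = 1/2.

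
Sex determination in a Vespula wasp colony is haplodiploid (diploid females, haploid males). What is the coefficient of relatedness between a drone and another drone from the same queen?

Haploid brothers each carry a random half of the queen's diploid genome, so on average they share half: r = 1/2.

0.5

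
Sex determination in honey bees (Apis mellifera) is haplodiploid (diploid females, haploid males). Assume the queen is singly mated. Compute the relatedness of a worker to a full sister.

Haplodiploid full sisters inherit their father's entire haploid genome identically (contributing 1/2) and on average half of their mother's contribution (1/2 · 1/2 = 1/4); r = 1/2 + 1/4 = 3/4.

0.75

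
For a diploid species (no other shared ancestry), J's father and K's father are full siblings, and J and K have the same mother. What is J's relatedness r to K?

Wright's path rule: contributions from independent ancestry routes add.
J and K are related in two ways: first cousins through their fathers (r = 1/8) and half-sibs through their shared mother (r = 1/4).
r = 1/8 + 1/4 = 0.375.

0.375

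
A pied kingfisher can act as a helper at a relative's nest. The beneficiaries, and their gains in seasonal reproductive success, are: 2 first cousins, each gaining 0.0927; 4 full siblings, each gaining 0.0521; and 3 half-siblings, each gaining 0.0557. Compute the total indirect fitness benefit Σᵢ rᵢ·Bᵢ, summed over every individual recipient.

0.16915

r to a first cousin = 0.125 (first cousins share one grandparent pair — two paths of length 4: r = 2·(1/2)^4 = 1/8).
r to a full sibling = 0.5 (full sibs share both parents — two paths of length 2: r = 2·(1/2)^2 = 1/2).
r to a half-sibling = 0.25 (half-sibs share one parent — one path of length 2: r = (1/2)^2 = 1/4).
Summing one r·B term per recipient: 2·0.125·0.0927 + 4·0.5·0.0521 + 3·0.25·0.0557 = 0.16915.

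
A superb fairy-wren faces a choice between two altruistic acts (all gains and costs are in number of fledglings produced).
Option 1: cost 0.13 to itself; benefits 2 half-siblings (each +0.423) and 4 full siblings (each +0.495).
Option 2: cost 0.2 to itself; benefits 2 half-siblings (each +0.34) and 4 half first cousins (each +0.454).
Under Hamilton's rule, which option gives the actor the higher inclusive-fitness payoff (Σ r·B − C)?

Option 1: r to a half-sibling = 0.25.
Option 1: r to a full sibling = 0.5.
Option 1: Σ r·B − C = (2·0.25·0.423 + 4·0.5·0.495) − 0.13 = 1.0715.
Option 2: r to a half-sibling = 0.25.
Option 2: r to a half first cousin = 0.0625.
Option 2: Σ r·B − C = (2·0.25·0.34 + 4·0.0625·0.454) − 0.2 = 0.0835.
Option 1 has the higher net inclusive-fitness payoff.

Option 1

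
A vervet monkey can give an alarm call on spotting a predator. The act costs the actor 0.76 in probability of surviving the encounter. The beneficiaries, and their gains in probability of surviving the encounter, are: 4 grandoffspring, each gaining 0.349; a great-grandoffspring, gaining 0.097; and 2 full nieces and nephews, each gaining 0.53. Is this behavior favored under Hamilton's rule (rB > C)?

Hamilton's rule: the trait is favored when the sum of r·B over every recipient exceeds the actor's cost C.
r to a grandoffspring = 1/4 (two parent–offspring links: r = (1/2)^2 = 1/4).
r to a great-grandoffspring = 1/8 (three parent–offspring links: r = (1/2)^3 = 1/8).
r to a full niece or nephew = 0.25 (full aunt/uncle↔niece/nephew: two paths of length 3 through the shared grandparent pair: r = 2·(1/2)^3 = 1/4).
Summing one r·B term per recipient: 4·0.25·0.349 + 1·0.125·0.097 + 2·0.25·0.53 = 0.626125.
0.626125 < 0.76: the indirect benefit is less than the cost.

No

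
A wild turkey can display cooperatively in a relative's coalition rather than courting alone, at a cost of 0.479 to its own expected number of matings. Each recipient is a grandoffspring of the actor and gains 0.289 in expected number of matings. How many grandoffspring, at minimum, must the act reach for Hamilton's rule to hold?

r to a grandoffspring = 0.25 (two parent–offspring links: r = (1/2)^2 = 1/4).
Hamilton's rule: n·r·B > C  ⇒  n > C/(r·B) = 0.479/(0.25·0.289) = 6.63.
The smallest integer exceeding 6.63 is 7.

7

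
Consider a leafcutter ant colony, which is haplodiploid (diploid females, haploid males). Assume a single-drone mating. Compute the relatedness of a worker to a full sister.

Haplodiploid full sisters inherit their father's entire haploid genome identically (contributing 1/2) and on average half of their mother's contribution (1/2 · 1/2 = 1/4); r = 1/2 + 1/4 = 3/4.

0.75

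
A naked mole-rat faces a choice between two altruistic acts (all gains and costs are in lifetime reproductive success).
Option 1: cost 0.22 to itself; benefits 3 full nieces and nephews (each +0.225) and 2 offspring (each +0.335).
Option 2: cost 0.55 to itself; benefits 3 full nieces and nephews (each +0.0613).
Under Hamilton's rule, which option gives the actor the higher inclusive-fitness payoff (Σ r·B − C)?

Option 1

Option 1: r to a full niece or nephew = 0.25.
Option 1: r to an offspring = 0.5.
Option 1: Σ r·B − C = (3·0.25·0.225 + 2·0.5·0.335) − 0.22 = 0.28375.
Option 2: r to a full niece or nephew = 0.25.
Option 2: Σ r·B − C = (3·0.25·0.0613) − 0.55 = -0.504025.
Option 1 has the higher net inclusive-fitness payoff.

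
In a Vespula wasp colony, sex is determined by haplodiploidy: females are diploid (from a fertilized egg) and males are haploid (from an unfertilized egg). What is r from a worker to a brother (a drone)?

Her haploid brother carries none of their father's genes and a random half of their mother's genome; that half matches the maternal half of her own genome with probability 1/2: r = 1/2 · 1/2 = 1/4.

0.25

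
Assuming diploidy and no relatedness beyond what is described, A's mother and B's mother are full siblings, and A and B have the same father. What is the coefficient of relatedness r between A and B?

Relatedness sums over independent paths through distinct common ancestors.
A and B are related in two ways: first cousins through their mothers (r = 1/8) and half-sibs through their shared father (r = 1/4).
r = 1/8 + 1/4 = 3/8 = 0.375.

0.375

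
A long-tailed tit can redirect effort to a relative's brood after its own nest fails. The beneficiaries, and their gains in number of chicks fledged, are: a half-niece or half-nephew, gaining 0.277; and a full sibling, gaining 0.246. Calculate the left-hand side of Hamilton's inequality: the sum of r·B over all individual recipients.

r to a half-niece or half-nephew = 1/8 (half-aunt/uncle↔niece/nephew: one path of length 3: r = (1/2)^3 = 1/8).
r to a full sibling = 0.5 (full sibs share both parents — two paths of length 2: r = 2·(1/2)^2 = 1/2).
Summing one r·B term per recipient: 1·0.125·0.277 + 1·0.5·0.246 = 0.157625.

0.157625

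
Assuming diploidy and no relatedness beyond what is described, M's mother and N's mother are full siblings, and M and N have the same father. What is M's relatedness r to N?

0.375

With two independent routes of shared ancestry, r is the sum of the two contributions.
M and N are related in two ways: first cousins through their mothers (r = 1/8) and half-sibs through their shared father (r = 1/4).
r = 1/8 + 1/4 = 0.375.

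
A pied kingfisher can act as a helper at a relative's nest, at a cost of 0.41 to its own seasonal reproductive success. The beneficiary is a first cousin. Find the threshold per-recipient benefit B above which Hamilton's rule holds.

3.28

r to a first cousin = 0.125 (first cousins share one grandparent pair — two paths of length 4: r = 2·(1/2)^4 = 1/8).
Hamilton's rule with n recipients of equal r: n·r·B > C, so B > C/(n·r) = 0.41/(1·0.125) = 3.28.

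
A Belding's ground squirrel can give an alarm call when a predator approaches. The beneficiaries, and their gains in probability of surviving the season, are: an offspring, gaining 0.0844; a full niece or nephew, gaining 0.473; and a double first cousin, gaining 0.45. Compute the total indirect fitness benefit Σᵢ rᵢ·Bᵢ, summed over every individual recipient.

r to an offspring = 0.5 (one parent–offspring link: r = (1/2)^1 = 1/2).
r to a full niece or nephew = 1/4 (full aunt/uncle↔niece/nephew: two paths of length 3 through the shared grandparent pair: r = 2·(1/2)^3 = 1/4).
r to a double first cousin = 1/4 (double first cousins share both grandparent pairs — four paths of length 4: r = 4·(1/2)^4 = 1/4).
Summing one r·B term per recipient: 1·0.5·0.0844 + 1·0.25·0.473 + 1·0.25·0.45 = 0.27295.

0.27295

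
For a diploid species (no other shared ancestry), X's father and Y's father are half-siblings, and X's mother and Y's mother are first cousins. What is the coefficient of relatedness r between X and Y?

0.09375

With two independent routes of shared ancestry, r is the sum of the two contributions.
X and Y are related in two ways: half first cousins through their fathers (r = 1/16) and second cousins through their mothers (r = 1/32).
r = 1/16 + 1/32 = 3/32 = 0.09375.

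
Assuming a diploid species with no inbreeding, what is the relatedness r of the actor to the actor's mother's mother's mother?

0.125

Each parent–offspring link contributes a factor of 1/2, and independent paths through distinct common ancestors add.
Three parent–offspring links: r = (1/2)^3 = 1/8.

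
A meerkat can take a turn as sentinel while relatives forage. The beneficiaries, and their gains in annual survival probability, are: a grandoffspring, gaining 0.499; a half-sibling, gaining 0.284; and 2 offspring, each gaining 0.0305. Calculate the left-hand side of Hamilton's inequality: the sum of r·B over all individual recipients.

0.22625

r to a grandoffspring = 1/4 (two parent–offspring links: r = (1/2)^2 = 1/4).
r to a half-sibling = 0.25 (half-sibs share one parent — one path of length 2: r = (1/2)^2 = 1/4).
r to an offspring = 1/2 (one parent–offspring link: r = (1/2)^1 = 1/2).
Summing one r·B term per recipient: 1·0.25·0.499 + 1·0.25·0.284 + 2·0.5·0.0305 = 0.22625.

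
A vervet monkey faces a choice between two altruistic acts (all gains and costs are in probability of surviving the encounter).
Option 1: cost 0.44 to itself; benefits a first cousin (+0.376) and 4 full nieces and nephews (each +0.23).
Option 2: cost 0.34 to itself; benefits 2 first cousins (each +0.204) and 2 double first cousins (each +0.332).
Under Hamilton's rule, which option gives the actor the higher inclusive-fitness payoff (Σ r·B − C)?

Option 2

Option 1: r to a first cousin = 0.125.
Option 1: r to a full niece or nephew = 0.25.
Option 1: Σ r·B − C = (1·0.125·0.376 + 4·0.25·0.23) − 0.44 = -0.163.
Option 2: r to a first cousin = 0.125.
Option 2: r to a double first cousin = 0.25.
Option 2: Σ r·B − C = (2·0.125·0.204 + 2·0.25·0.332) − 0.34 = -0.123.
Option 2 has the higher net inclusive-fitness payoff.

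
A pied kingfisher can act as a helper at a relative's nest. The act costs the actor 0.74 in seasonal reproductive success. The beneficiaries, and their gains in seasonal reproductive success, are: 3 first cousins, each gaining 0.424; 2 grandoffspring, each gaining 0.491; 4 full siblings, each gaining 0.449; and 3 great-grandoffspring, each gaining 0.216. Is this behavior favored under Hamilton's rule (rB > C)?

Yes

Hamilton's rule: the trait is favored when the sum of r·B over every recipient exceeds the actor's cost C.
r to a first cousin = 1/8 (first cousins share one grandparent pair — two paths of length 4: r = 2·(1/2)^4 = 1/8).
r to a grandoffspring = 0.25 (two parent–offspring links: r = (1/2)^2 = 1/4).
r to a full sibling = 0.5 (full sibs share both parents — two paths of length 2: r = 2·(1/2)^2 = 1/2).
r to a great-grandoffspring = 1/8 (three parent–offspring links: r = (1/2)^3 = 1/8).
Summing one r·B term per recipient: 3·0.125·0.424 + 2·0.25·0.491 + 4·0.5·0.449 + 3·0.125·0.216 = 1.3835.
1.3835 > 0.74: the indirect benefit exceeds the cost.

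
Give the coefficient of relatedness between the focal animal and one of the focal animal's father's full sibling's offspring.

0.125

Each parent–offspring link contributes a factor of 1/2, and independent paths through distinct common ancestors add.
First cousins share one grandparent pair — two paths of length 4: r = 2·(1/2)^4 = 1/8.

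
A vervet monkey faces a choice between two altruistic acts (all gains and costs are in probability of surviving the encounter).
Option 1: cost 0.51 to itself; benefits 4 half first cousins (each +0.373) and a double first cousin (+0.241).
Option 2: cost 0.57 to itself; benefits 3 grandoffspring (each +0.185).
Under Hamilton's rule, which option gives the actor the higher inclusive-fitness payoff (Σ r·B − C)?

Option 1

Option 1: r to a half first cousin = 0.0625.
Option 1: r to a double first cousin = 0.25.
Option 1: Σ r·B − C = (4·0.0625·0.373 + 1·0.25·0.241) − 0.51 = -0.3565.
Option 2: r to a grandoffspring = 0.25.
Option 2: Σ r·B − C = (3·0.25·0.185) − 0.57 = -0.43125.
Option 1 has the higher net inclusive-fitness payoff.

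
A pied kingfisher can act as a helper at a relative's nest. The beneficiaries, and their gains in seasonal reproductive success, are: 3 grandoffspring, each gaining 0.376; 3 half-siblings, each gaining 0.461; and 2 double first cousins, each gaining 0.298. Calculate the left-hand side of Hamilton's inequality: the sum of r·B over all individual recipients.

0.77675

r to a grandoffspring = 0.25 (two parent–offspring links: r = (1/2)^2 = 1/4).
r to a half-sibling = 0.25 (half-sibs share one parent — one path of length 2: r = (1/2)^2 = 1/4).
r to a double first cousin = 1/4 (double first cousins share both grandparent pairs — four paths of length 4: r = 4·(1/2)^4 = 1/4).
Summing one r·B term per recipient: 3·0.25·0.376 + 3·0.25·0.461 + 2·0.25·0.298 = 0.77675.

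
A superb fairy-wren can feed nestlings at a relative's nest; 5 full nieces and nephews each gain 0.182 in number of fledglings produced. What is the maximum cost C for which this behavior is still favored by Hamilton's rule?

r to a full niece or nephew = 0.25 (full aunt/uncle↔niece/nephew: two paths of length 3 through the shared grandparent pair: r = 2·(1/2)^3 = 1/4).
Hamilton's rule: n·r·B > C, so the trait is favored while C < n·r·B = 5·0.25·0.182 = 0.2275.

0.2275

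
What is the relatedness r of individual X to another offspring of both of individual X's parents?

Each parent–offspring link contributes a factor of 1/2, and independent paths through distinct common ancestors add.
Full sibs share both parents — two paths of length 2: r = 2·(1/2)^2 = 1/2.

0.5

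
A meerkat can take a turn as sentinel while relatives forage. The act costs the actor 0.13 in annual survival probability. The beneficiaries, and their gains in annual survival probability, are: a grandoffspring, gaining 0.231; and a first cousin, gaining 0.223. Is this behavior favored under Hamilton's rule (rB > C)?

No

Hamilton's rule: the trait is favored when the sum of r·B over every recipient exceeds the actor's cost C.
r to a grandoffspring = 1/4 (two parent–offspring links: r = (1/2)^2 = 1/4).
r to a first cousin = 1/8 (first cousins share one grandparent pair — two paths of length 4: r = 2·(1/2)^4 = 1/8).
Summing one r·B term per recipient: 1·0.25·0.231 + 1·0.125·0.223 = 0.085625.
0.085625 < 0.13: the indirect benefit is less than the cost.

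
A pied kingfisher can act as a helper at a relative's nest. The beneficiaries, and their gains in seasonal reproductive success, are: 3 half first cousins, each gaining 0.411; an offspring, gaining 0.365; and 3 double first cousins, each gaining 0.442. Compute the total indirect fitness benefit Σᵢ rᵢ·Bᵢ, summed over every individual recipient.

r to a half first cousin = 0.0625 (half first cousins share one grandparent — one path of length 4: r = (1/2)^4 = 1/16).
r to an offspring = 0.5 (one parent–offspring link: r = (1/2)^1 = 1/2).
r to a double first cousin = 0.25 (double first cousins share both grandparent pairs — four paths of length 4: r = 4·(1/2)^4 = 1/4).
Summing one r·B term per recipient: 3·0.0625·0.411 + 1·0.5·0.365 + 3·0.25·0.442 = 0.5910625.

0.5910625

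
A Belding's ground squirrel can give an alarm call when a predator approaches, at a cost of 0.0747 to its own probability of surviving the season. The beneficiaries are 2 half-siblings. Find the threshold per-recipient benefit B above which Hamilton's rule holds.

0.1494

r to a half-sibling = 1/4 (half-sibs share one parent — one path of length 2: r = (1/2)^2 = 1/4).
Hamilton's rule with n recipients of equal r: n·r·B > C, so B > C/(n·r) = 0.0747/(2·0.25) = 0.1494.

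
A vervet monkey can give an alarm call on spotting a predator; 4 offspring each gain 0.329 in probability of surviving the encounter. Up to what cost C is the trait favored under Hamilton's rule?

0.658

r to an offspring = 0.5 (one parent–offspring link: r = (1/2)^1 = 1/2).
Hamilton's rule: n·r·B > C, so the trait is favored while C < n·r·B = 4·0.5·0.329 = 0.658.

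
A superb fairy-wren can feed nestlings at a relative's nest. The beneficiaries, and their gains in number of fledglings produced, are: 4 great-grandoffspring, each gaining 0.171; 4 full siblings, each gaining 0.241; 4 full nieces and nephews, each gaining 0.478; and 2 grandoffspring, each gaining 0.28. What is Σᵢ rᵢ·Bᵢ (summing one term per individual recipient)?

1.1855

r to a great-grandoffspring = 0.125 (three parent–offspring links: r = (1/2)^3 = 1/8).
r to a full sibling = 1/2 (full sibs share both parents — two paths of length 2: r = 2·(1/2)^2 = 1/2).
r to a full niece or nephew = 1/4 (full aunt/uncle↔niece/nephew: two paths of length 3 through the shared grandparent pair: r = 2·(1/2)^3 = 1/4).
r to a grandoffspring = 1/4 (two parent–offspring links: r = (1/2)^2 = 1/4).
Summing one r·B term per recipient: 4·0.125·0.171 + 4·0.5·0.241 + 4·0.25·0.478 + 2·0.25·0.28 = 1.1855.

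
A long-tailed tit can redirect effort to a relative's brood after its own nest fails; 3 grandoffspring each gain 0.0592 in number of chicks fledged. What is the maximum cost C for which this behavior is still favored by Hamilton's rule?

0.0444

r to a grandoffspring = 0.25 (two parent–offspring links: r = (1/2)^2 = 1/4).
Hamilton's rule: n·r·B > C, so the trait is favored while C < n·r·B = 3·0.25·0.0592 = 0.0444.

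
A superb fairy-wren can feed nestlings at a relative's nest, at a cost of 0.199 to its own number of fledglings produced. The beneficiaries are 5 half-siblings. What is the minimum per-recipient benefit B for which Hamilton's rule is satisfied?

r to a half-sibling = 0.25 (half-sibs share one parent — one path of length 2: r = (1/2)^2 = 1/4).
Hamilton's rule with n recipients of equal r: n·r·B > C, so B > C/(n·r) = 0.199/(5·0.25) = 0.1592.

0.1592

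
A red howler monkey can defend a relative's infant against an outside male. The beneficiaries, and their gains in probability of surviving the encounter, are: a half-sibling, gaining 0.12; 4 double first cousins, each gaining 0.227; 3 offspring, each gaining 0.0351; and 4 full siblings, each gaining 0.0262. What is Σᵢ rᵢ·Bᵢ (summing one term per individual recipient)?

0.36205

r to a half-sibling = 1/4 (half-sibs share one parent — one path of length 2: r = (1/2)^2 = 1/4).
r to a double first cousin = 0.25 (double first cousins share both grandparent pairs — four paths of length 4: r = 4·(1/2)^4 = 1/4).
r to an offspring = 1/2 (one parent–offspring link: r = (1/2)^1 = 1/2).
r to a full sibling = 0.5 (full sibs share both parents — two paths of length 2: r = 2·(1/2)^2 = 1/2).
Summing one r·B term per recipient: 1·0.25·0.12 + 4·0.25·0.227 + 3·0.5·0.0351 + 4·0.5·0.0262 = 0.36205.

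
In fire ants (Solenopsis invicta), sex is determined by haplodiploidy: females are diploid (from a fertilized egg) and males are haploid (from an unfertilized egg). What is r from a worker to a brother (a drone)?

0.25

Her haploid brother carries none of their father's genes and a random half of their mother's genome; that half matches the maternal half of her own genome with probability 1/2: r = 1/2 · 1/2 = 1/4.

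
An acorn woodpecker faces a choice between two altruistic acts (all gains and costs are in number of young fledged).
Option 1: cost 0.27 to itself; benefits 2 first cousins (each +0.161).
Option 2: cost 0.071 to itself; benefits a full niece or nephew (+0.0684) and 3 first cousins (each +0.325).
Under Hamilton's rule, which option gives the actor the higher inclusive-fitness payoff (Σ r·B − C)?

Option 1: r to a first cousin = 0.125.
Option 1: Σ r·B − C = (2·0.125·0.161) − 0.27 = -0.22975.
Option 2: r to a full niece or nephew = 0.25.
Option 2: r to a first cousin = 0.125.
Option 2: Σ r·B − C = (1·0.25·0.0684 + 3·0.125·0.325) − 0.071 = 0.067975.
Option 2 has the higher net inclusive-fitness payoff.

Option 2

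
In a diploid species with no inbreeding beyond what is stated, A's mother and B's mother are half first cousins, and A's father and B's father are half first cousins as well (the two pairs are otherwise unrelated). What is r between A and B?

Relatedness sums over independent paths through distinct common ancestors.
A and B are related in two ways: half second cousins through their mothers (r = 1/64) and half second cousins through their fathers (r = 1/64).
r = 1/64 + 1/64 = 1/32 = 0.03125.

0.03125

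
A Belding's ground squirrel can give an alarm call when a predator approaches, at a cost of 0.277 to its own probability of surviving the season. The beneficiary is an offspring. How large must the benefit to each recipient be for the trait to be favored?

0.554

r to an offspring = 0.5 (one parent–offspring link: r = (1/2)^1 = 1/2).
Hamilton's rule with n recipients of equal r: n·r·B > C, so B > C/(n·r) = 0.277/(1·0.5) = 0.554.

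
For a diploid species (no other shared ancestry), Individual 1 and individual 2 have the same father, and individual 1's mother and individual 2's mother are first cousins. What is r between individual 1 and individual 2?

0.28125

Wright's path rule: contributions from independent ancestry routes add.
Individual 1 and individual 2 are related in two ways: half-sibs through their shared father (r = 1/4) and second cousins through their mothers (r = 1/32).
r = 1/4 + 1/32 = 0.28125.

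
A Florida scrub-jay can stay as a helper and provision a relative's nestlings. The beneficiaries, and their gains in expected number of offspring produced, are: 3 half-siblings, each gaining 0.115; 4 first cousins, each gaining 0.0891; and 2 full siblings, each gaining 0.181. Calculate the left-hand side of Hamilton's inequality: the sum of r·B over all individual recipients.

r to a half-sibling = 0.25 (half-sibs share one parent — one path of length 2: r = (1/2)^2 = 1/4).
r to a first cousin = 0.125 (first cousins share one grandparent pair — two paths of length 4: r = 2·(1/2)^4 = 1/8).
r to a full sibling = 0.5 (full sibs share both parents — two paths of length 2: r = 2·(1/2)^2 = 1/2).
Summing one r·B term per recipient: 3·0.25·0.115 + 4·0.125·0.0891 + 2·0.5·0.181 = 0.3118.

0.3118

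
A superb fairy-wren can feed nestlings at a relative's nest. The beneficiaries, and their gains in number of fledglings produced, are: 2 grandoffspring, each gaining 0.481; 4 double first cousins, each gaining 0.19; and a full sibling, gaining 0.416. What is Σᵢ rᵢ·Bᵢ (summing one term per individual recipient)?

0.6385

r to a grandoffspring = 0.25 (two parent–offspring links: r = (1/2)^2 = 1/4).
r to a double first cousin = 1/4 (double first cousins share both grandparent pairs — four paths of length 4: r = 4·(1/2)^4 = 1/4).
r to a full sibling = 1/2 (full sibs share both parents — two paths of length 2: r = 2·(1/2)^2 = 1/2).
Summing one r·B term per recipient: 2·0.25·0.481 + 4·0.25·0.19 + 1·0.5·0.416 = 0.6385.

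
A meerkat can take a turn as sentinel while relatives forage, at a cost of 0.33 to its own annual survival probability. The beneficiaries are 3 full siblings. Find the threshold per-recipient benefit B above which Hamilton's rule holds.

0.22

r to a full sibling = 1/2 (full sibs share both parents — two paths of length 2: r = 2·(1/2)^2 = 1/2).
Hamilton's rule with n recipients of equal r: n·r·B > C, so B > C/(n·r) = 0.33/(3·0.5) = 0.22.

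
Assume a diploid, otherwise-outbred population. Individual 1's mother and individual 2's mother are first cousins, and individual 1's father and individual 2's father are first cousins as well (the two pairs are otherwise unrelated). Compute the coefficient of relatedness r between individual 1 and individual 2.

Independent pedigree routes through distinct common ancestors add.
Individual 1 and individual 2 are related in two ways: second cousins through their mothers (r = 1/32) and second cousins through their fathers (r = 1/32).
r = 1/32 + 1/32 = 0.0625.

0.0625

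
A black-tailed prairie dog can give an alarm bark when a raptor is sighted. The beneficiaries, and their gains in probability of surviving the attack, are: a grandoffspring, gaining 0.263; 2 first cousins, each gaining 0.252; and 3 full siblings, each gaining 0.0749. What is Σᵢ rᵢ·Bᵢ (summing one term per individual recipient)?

0.2411

r to a grandoffspring = 1/4 (two parent–offspring links: r = (1/2)^2 = 1/4).
r to a first cousin = 0.125 (first cousins share one grandparent pair — two paths of length 4: r = 2·(1/2)^4 = 1/8).
r to a full sibling = 0.5 (full sibs share both parents — two paths of length 2: r = 2·(1/2)^2 = 1/2).
Summing one r·B term per recipient: 1·0.25·0.263 + 2·0.125·0.252 + 3·0.5·0.0749 = 0.2411.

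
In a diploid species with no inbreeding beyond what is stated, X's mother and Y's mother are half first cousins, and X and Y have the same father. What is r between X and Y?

Relatedness sums over independent paths through distinct common ancestors.
X and Y are related in two ways: half second cousins through their mothers (r = 1/64) and half-sibs through their shared father (r = 1/4).
r = 1/64 + 1/4 = 17/64 = 0.265625.

0.265625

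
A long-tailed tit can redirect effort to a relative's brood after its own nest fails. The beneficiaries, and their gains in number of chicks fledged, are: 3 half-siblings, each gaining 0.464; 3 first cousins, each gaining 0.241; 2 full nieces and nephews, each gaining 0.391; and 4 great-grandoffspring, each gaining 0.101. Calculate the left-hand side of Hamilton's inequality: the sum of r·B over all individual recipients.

r to a half-sibling = 1/4 (half-sibs share one parent — one path of length 2: r = (1/2)^2 = 1/4).
r to a first cousin = 1/8 (first cousins share one grandparent pair — two paths of length 4: r = 2·(1/2)^4 = 1/8).
r to a full niece or nephew = 1/4 (full aunt/uncle↔niece/nephew: two paths of length 3 through the shared grandparent pair: r = 2·(1/2)^3 = 1/4).
r to a great-grandoffspring = 1/8 (three parent–offspring links: r = (1/2)^3 = 1/8).
Summing one r·B term per recipient: 3·0.25·0.464 + 3·0.125·0.241 + 2·0.25·0.391 + 4·0.125·0.101 = 0.684375.

0.684375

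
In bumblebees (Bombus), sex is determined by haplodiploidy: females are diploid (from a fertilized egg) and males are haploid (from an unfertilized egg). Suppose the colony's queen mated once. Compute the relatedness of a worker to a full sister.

Haplodiploid full sisters inherit their father's entire haploid genome identically (contributing 1/2) and on average half of their mother's contribution (1/2 · 1/2 = 1/4); r = 1/2 + 1/4 = 3/4.

0.75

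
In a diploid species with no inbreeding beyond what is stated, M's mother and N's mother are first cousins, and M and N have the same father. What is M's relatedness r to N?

0.28125

Wright's path rule: contributions from independent ancestry routes add.
M and N are related in two ways: second cousins through their mothers (r = 1/32) and half-sibs through their shared father (r = 1/4).
r = 1/32 + 1/4 = 9/32 = 0.28125.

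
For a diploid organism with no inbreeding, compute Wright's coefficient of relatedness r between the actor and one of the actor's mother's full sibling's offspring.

Each parent–offspring link contributes a factor of 1/2, and independent paths through distinct common ancestors add.
First cousins share one grandparent pair — two paths of length 4: r = 2·(1/2)^4 = 1/8.

0.125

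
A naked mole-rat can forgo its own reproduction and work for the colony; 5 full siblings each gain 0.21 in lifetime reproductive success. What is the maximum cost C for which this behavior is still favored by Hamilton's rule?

r to a full sibling = 1/2 (full sibs share both parents — two paths of length 2: r = 2·(1/2)^2 = 1/2).
Hamilton's rule: n·r·B > C, so the trait is favored while C < n·r·B = 5·0.5·0.21 = 0.525.

0.525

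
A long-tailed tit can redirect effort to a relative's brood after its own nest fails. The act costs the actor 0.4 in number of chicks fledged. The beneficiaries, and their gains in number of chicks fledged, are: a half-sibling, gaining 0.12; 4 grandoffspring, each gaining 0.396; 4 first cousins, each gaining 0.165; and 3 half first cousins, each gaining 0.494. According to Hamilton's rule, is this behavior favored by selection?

Hamilton's rule: the trait is favored when the sum of r·B over every recipient exceeds the actor's cost C.
r to a half-sibling = 1/4 (half-sibs share one parent — one path of length 2: r = (1/2)^2 = 1/4).
r to a grandoffspring = 0.25 (two parent–offspring links: r = (1/2)^2 = 1/4).
r to a first cousin = 0.125 (first cousins share one grandparent pair — two paths of length 4: r = 2·(1/2)^4 = 1/8).
r to a half first cousin = 1/16 (half first cousins share one grandparent — one path of length 4: r = (1/2)^4 = 1/16).
Summing one r·B term per recipient: 1·0.25·0.12 + 4·0.25·0.396 + 4·0.125·0.165 + 3·0.0625·0.494 = 0.601125.
0.601125 > 0.4: the indirect benefit exceeds the cost.

Yes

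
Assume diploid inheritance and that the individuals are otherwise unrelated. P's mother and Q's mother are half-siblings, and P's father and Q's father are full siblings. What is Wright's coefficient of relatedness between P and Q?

0.1875

Wright's path rule: contributions from independent ancestry routes add.
P and Q are related in two ways: half first cousins through their mothers (r = 1/16) and first cousins through their fathers (r = 1/8).
r = 1/16 + 1/8 = 3/16 = 0.1875.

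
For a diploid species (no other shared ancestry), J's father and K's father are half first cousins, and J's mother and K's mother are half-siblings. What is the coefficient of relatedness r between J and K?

Wright's path rule: contributions from independent ancestry routes add.
J and K are related in two ways: half second cousins through their fathers (r = 1/64) and half first cousins through their mothers (r = 1/16).
r = 1/64 + 1/16 = 5/64 = 0.078125.

0.078125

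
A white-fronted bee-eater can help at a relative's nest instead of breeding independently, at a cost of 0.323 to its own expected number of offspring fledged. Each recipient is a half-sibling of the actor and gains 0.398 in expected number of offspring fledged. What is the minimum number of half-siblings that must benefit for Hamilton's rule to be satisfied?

r to a half-sibling = 1/4 (half-sibs share one parent — one path of length 2: r = (1/2)^2 = 1/4).
Hamilton's rule: n·r·B > C  ⇒  n > C/(r·B) = 0.323/(0.25·0.398) = 3.246.
The smallest integer exceeding 3.246 is 4.

4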